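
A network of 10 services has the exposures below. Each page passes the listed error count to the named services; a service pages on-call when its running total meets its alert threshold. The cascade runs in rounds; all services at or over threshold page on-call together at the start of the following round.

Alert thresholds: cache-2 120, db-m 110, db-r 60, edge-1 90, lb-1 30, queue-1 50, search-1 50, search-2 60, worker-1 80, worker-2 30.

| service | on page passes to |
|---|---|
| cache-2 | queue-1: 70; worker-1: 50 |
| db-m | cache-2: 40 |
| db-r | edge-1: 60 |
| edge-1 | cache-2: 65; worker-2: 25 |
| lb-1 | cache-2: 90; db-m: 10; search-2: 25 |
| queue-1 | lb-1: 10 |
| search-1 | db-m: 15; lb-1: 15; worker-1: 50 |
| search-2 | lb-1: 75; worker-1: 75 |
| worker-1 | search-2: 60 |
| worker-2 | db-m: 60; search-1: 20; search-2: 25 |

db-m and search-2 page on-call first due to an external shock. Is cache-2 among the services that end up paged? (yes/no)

Round 1 — db-m, search-2 page on-call (initial).
  cache-2: +40 → 40 < 120
  lb-1: +75 → 75 ≥ 30
  worker-1: +75 → 75 < 80
Round 2 — lb-1 pages on-call.
  cache-2: +90 → 130 ≥ 120
Round 3 — cache-2 pages on-call.
  queue-1: +70 → 70 ≥ 50
  worker-1: +50 → 125 ≥ 80
Round 4 — queue-1, worker-1 page on-call.
No further pages.

yes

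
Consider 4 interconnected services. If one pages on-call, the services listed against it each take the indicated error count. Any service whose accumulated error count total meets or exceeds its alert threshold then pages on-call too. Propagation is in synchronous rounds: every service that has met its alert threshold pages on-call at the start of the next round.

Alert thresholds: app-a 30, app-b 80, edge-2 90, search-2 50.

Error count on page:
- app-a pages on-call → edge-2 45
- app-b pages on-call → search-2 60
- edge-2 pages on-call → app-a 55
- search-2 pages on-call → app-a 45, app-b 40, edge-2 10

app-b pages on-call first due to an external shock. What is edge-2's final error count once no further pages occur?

Round 1 — app-b pages on-call (initial).
  search-2: +60 → 60 ≥ 50
Round 2 — search-2 pages on-call.
  app-a: +45 → 45 ≥ 30
  edge-2: +10 → 10 < 90
Round 3 — app-a pages on-call.
  edge-2: +45 → 55 < 90
No further pages.

55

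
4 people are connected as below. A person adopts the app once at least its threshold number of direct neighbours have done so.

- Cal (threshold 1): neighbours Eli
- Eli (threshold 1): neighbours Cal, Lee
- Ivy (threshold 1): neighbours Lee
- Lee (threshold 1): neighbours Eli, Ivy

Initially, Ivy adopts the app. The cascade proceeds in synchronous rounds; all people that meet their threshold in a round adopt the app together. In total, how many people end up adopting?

Round 1 — Ivy adopts the app (initial).
Round 2 — checking thresholds:
  Lee: 1 of 2 neighbours ≥ 1, adopts the app.
Round 3 — checking thresholds:
  Eli: 1 of 2 neighbours ≥ 1, adopts the app.
Round 4 — checking thresholds:
  Cal: 1 of 1 neighbours ≥ 1, adopts the app.
Round 5 — no new adoptions; cascade stops.

4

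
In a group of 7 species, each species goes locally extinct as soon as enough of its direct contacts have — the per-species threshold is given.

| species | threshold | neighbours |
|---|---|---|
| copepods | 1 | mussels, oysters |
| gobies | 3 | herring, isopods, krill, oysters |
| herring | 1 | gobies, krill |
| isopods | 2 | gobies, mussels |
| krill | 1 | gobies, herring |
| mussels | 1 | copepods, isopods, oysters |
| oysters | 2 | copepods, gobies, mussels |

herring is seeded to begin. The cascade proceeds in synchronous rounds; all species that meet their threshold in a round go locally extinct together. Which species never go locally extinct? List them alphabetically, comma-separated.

copepods, gobies, isopods, mussels, oysters

Round 1 — herring goes locally extinct (initial).
Round 2 — checking thresholds:
  gobies: 1 of 4 neighbours < 3, below threshold.
  krill: 1 of 2 neighbours ≥ 1, goes locally extinct.
Round 3 — no new extinctions; cascade stops.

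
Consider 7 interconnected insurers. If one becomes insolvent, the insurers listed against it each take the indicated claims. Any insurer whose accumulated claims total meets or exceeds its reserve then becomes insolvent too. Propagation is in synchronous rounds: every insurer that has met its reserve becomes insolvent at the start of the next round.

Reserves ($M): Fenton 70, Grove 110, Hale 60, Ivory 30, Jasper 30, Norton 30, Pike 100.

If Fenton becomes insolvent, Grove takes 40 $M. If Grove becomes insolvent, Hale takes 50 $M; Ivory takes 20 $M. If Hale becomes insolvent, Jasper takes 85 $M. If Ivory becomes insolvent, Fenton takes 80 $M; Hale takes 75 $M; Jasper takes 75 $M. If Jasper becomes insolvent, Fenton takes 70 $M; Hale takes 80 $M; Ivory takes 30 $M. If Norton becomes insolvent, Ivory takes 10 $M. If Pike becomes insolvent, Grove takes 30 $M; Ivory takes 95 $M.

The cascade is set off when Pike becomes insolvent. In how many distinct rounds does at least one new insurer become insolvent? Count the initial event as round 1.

Round 1 — Pike becomes insolvent (initial).
  Grove: +30 → 30 < 110
  Ivory: +95 → 95 ≥ 30
Round 2 — Ivory becomes insolvent.
  Fenton: +80 → 80 ≥ 70
  Hale: +75 → 75 ≥ 60
  Jasper: +75 → 75 ≥ 30
Round 3 — Fenton, Hale, Jasper become insolvent.
  Grove: +40 → 70 < 110
No further insolvencies.

3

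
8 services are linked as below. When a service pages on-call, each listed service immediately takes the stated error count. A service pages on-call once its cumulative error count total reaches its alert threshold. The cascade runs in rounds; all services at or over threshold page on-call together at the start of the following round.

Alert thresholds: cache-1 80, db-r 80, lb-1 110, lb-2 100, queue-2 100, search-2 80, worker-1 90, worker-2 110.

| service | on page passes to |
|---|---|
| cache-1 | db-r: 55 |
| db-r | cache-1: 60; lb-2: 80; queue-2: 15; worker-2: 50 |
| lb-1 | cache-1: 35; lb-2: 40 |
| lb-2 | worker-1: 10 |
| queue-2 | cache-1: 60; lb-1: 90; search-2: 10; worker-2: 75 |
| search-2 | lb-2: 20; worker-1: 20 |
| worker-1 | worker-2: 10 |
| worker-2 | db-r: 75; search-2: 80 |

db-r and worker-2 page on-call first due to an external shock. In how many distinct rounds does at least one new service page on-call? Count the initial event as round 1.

Round 1 — db-r, worker-2 page on-call (initial).
  cache-1: +60 → 60 < 80
  lb-2: +80 → 80 < 100
  queue-2: +15 → 15 < 100
  search-2: +80 → 80 ≥ 80
Round 2 — search-2 pages on-call.
  lb-2: +20 → 100 ≥ 100
  worker-1: +20 → 20 < 90
Round 3 — lb-2 pages on-call.
  worker-1: +10 → 30 < 90
No further pages.

3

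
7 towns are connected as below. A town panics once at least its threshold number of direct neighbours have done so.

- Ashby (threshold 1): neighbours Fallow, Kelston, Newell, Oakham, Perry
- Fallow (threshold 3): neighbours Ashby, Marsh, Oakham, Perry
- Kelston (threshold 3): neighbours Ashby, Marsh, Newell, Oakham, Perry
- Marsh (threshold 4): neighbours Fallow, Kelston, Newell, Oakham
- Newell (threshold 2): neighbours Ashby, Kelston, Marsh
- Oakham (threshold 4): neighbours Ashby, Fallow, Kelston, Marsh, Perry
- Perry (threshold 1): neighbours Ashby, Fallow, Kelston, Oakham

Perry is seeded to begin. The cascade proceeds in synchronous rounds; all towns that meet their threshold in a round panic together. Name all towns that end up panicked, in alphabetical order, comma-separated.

Ashby, Perry

Round 1 — Perry panics (initial).
Round 2 — checking thresholds:
  Ashby: 1 of 5 neighbours ≥ 1, panics.
  Fallow: 1 of 4 neighbours < 3, below threshold.
  Kelston: 1 of 5 neighbours < 3, below threshold.
  Oakham: 1 of 5 neighbours < 4, below threshold.
Round 3 — no new panics; cascade stops.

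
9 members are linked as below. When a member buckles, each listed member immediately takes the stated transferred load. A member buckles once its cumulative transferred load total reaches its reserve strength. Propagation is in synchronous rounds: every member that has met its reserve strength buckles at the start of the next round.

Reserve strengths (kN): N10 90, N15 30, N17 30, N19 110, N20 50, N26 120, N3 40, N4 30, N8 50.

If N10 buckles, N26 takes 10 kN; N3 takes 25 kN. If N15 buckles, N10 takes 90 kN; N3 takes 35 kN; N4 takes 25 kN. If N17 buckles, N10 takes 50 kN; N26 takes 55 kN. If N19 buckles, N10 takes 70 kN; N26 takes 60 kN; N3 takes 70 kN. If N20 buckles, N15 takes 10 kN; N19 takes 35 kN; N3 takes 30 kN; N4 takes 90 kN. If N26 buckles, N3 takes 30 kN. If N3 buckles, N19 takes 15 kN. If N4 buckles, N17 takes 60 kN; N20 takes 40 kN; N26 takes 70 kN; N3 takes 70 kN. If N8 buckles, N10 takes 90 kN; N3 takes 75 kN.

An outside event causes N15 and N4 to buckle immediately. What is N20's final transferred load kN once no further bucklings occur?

40

Round 1 — N15, N4 buckle (initial).
  N10: +90 → 90 ≥ 90
  N17: +60 → 60 ≥ 30
  N20: +40 → 40 < 50
  N26: +70 → 70 < 120
  N3: +35+70 → 105 ≥ 40
Round 2 — N10, N17, N3 buckle.
  N19: +15 → 15 < 110
  N26: +10+55 → 135 ≥ 120
Round 3 — N26 buckles.
No further bucklings.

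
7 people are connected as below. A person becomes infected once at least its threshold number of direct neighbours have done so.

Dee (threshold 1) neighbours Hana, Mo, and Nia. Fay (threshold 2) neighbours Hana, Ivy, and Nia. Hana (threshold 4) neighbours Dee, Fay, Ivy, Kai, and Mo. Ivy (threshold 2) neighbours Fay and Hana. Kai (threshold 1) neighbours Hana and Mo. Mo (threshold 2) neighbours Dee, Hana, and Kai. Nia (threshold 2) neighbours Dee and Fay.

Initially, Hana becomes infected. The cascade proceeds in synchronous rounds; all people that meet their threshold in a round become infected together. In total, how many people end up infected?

4

Round 1 — Hana becomes infected (initial).
Round 2 — checking thresholds:
  Dee: 1 of 3 neighbours ≥ 1, becomes infected.
  Fay: 1 of 3 neighbours < 2, holds.
  Ivy: 1 of 2 neighbours < 2, holds.
  Kai: 1 of 2 neighbours ≥ 1, becomes infected.
  Mo: 1 of 3 neighbours < 2, holds.
Round 3 — checking thresholds:
  Fay: 1 of 3 neighbours < 2, holds.
  Ivy: 1 of 2 neighbours < 2, holds.
  Mo: 3 of 3 neighbours ≥ 2, becomes infected.
  Nia: 1 of 2 neighbours < 2, holds.
Round 4 — no new infections; cascade stops.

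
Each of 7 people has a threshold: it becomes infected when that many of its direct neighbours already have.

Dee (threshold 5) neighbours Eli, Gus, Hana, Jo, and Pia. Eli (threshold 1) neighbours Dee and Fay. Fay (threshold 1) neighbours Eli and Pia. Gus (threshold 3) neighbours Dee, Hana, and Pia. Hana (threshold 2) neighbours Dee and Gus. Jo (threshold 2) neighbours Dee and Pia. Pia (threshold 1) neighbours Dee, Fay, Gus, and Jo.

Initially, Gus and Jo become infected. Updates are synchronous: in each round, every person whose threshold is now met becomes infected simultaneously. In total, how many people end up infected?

5

Round 1 — Gus, Jo become infected (initial).
Round 2 — checking thresholds:
  Dee: 2 of 5 neighbours < 5, holds.
  Hana: 1 of 2 neighbours < 2, holds.
  Pia: 2 of 4 neighbours ≥ 1, becomes infected.
Round 3 — checking thresholds:
  Dee: 3 of 5 neighbours < 5, holds.
  Fay: 1 of 2 neighbours ≥ 1, becomes infected.
  Hana: 1 of 2 neighbours < 2, holds.
Round 4 — checking thresholds:
  Dee: 3 of 5 neighbours < 5, holds.
  Eli: 1 of 2 neighbours ≥ 1, becomes infected.
  Hana: 1 of 2 neighbours < 2, holds.
Round 5 — no new infections; cascade stops.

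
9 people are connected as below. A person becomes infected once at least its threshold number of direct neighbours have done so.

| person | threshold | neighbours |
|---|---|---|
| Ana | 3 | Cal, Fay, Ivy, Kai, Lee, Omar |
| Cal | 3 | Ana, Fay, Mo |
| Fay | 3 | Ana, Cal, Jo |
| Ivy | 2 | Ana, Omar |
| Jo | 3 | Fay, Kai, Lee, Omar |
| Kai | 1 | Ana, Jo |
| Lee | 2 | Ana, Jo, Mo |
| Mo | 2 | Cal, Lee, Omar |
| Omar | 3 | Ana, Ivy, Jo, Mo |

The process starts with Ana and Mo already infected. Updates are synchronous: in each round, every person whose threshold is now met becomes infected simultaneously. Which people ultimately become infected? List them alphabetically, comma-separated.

Ana, Kai, Lee, Mo

Round 1 — Ana, Mo become infected (initial).
Round 2 — checking thresholds:
  Cal: 2 of 3 neighbours < 3, not yet.
  Fay: 1 of 3 neighbours < 3, not yet.
  Ivy: 1 of 2 neighbours < 2, not yet.
  Kai: 1 of 2 neighbours ≥ 1, becomes infected.
  Lee: 2 of 3 neighbours ≥ 2, becomes infected.
  Omar: 2 of 4 neighbours < 3, not yet.
Round 3 — no new infections; cascade stops.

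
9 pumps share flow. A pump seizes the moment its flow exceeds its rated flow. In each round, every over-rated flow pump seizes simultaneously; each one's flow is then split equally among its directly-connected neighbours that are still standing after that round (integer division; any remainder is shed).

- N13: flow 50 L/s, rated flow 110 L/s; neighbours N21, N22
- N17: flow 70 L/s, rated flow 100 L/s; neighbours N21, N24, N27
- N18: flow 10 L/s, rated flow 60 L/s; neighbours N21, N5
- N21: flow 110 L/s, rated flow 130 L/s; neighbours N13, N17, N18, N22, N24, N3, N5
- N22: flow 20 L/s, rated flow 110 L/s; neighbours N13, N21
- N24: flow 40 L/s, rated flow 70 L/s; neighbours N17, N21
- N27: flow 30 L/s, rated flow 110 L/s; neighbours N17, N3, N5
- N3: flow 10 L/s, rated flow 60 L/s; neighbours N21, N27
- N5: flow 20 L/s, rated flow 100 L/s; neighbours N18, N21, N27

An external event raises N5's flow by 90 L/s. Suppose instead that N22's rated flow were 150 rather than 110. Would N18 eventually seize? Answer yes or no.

With N22's rated flow at 150:
Round 1 — N5 at 110 > 100. N5 seizes.
  N5 sheds 110 L/s to N18, N21, N27: 36 each (2 lost).
    N18: 10+36 = 46 ≤ 60
    N21: 110+36 = 146 > 130
    N27: 30+36 = 66 ≤ 110
Round 2 — N21 seizes.
  N21 sheds 146 L/s to N13, N17, N18, N22, N24, N3: 24 each (2 lost).
    N13: 50+24 = 74 ≤ 110
    N17: 70+24 = 94 ≤ 100
    N18: 46+24 = 70 > 60
    N22: 20+24 = 44 ≤ 150
    N24: 40+24 = 64 ≤ 70
    N3: 10+24 = 34 ≤ 60
Round 3 — N18 seizes.
  N18 sheds 70 L/s: no online neighbours, lost.
No further seizures.

yes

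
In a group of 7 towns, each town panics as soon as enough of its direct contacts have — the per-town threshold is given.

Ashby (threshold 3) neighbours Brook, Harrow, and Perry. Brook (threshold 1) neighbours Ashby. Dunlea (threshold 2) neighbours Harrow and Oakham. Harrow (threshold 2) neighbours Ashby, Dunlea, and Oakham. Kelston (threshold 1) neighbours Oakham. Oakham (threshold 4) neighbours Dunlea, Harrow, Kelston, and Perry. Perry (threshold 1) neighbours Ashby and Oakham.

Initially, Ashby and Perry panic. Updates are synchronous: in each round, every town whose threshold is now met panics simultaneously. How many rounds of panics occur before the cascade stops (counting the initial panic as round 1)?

2

Round 1 — Ashby, Perry panic (initial).
Round 2 — checking thresholds:
  Brook: 1 of 1 neighbours ≥ 1, panics.
  Harrow: 1 of 3 neighbours < 2, holds.
  Oakham: 1 of 4 neighbours < 4, holds.
Round 3 — no new panics; cascade stops.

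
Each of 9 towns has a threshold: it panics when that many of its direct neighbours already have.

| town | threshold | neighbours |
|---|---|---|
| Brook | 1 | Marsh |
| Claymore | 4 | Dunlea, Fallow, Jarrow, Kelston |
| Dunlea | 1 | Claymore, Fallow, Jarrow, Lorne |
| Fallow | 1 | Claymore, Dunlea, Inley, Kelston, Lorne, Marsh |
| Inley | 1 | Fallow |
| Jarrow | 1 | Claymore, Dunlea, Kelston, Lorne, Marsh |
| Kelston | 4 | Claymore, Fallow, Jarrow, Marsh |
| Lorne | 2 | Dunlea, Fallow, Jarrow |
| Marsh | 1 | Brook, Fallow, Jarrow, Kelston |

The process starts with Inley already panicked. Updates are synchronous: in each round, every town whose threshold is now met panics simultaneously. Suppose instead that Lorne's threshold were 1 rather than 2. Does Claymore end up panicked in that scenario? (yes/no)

no

With Lorne's threshold at 1:
Round 1 — Inley panics (initial).
Round 2 — checking thresholds:
  Fallow: 1 of 6 neighbours ≥ 1, panics.
Round 3 — checking thresholds:
  Claymore: 1 of 4 neighbours < 4, holds.
  Dunlea: 1 of 4 neighbours ≥ 1, panics.
  Kelston: 1 of 4 neighbours < 4, holds.
  Lorne: 1 of 3 neighbours ≥ 1, panics.
  Marsh: 1 of 4 neighbours ≥ 1, panics.
Round 4 — checking thresholds:
  Brook: 1 of 1 neighbours ≥ 1, panics.
  Claymore: 2 of 4 neighbours < 4, holds.
  Jarrow: 3 of 5 neighbours ≥ 1, panics.
  Kelston: 2 of 4 neighbours < 4, holds.
Round 5 — no new panics; cascade stops.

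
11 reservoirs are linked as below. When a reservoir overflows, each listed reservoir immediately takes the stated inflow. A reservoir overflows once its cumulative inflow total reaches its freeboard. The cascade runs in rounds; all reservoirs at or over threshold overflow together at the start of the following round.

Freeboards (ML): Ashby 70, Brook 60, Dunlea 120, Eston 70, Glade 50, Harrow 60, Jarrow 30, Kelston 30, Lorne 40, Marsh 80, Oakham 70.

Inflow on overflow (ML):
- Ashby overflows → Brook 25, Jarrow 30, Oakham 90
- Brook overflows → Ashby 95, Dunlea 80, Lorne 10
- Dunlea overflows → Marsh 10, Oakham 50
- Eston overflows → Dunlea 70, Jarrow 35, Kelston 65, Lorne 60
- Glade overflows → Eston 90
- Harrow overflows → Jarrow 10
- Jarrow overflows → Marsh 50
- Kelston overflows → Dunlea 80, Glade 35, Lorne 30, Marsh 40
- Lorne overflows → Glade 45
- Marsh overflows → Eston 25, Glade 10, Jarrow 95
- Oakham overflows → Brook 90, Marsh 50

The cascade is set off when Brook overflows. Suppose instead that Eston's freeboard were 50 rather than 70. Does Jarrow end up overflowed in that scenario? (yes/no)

With Eston's freeboard at 50:
Round 1 — Brook overflows (initial).
  Ashby: +95 → 95 ≥ 70
  Dunlea: +80 → 80 < 120
  Lorne: +10 → 10 < 40
Round 2 — Ashby overflows.
  Jarrow: +30 → 30 ≥ 30
  Oakham: +90 → 90 ≥ 70
Round 3 — Jarrow, Oakham overflow.
  Marsh: +50+50 → 100 ≥ 80
Round 4 — Marsh overflows.
  Eston: +25 → 25 < 50
  Glade: +10 → 10 < 50
No further overflows.

yes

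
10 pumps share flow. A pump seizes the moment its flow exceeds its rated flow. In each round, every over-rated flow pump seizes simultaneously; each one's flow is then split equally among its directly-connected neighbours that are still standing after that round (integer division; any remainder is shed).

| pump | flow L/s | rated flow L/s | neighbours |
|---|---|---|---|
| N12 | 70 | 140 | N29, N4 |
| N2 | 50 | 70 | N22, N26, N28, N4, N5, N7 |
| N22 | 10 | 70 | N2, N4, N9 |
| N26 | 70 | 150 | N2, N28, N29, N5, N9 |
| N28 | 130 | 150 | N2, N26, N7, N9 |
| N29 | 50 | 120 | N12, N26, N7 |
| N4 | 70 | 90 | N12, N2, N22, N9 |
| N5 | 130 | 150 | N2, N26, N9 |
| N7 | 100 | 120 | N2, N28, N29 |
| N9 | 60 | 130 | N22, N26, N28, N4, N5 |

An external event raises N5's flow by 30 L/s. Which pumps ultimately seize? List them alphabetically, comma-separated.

N2, N5

Round 1 — N5 at 160 > 150. N5 seizes.
  N5 sheds 160 L/s to N2, N26, N9: 53 each (1 lost).
    N2: 50+53 = 103 > 70
    N26: 70+53 = 123 ≤ 150
    N9: 60+53 = 113 ≤ 130
Round 2 — N2 seizes.
  N2 sheds 103 L/s to N22, N26, N28, N4, N7: 20 each (3 lost).
    N22: 10+20 = 30 ≤ 70
    N26: 123+20 = 143 ≤ 150
    N28: 130+20 = 150 ≤ 150
    N4: 70+20 = 90 ≤ 90
    N7: 100+20 = 120 ≤ 120
No further seizures.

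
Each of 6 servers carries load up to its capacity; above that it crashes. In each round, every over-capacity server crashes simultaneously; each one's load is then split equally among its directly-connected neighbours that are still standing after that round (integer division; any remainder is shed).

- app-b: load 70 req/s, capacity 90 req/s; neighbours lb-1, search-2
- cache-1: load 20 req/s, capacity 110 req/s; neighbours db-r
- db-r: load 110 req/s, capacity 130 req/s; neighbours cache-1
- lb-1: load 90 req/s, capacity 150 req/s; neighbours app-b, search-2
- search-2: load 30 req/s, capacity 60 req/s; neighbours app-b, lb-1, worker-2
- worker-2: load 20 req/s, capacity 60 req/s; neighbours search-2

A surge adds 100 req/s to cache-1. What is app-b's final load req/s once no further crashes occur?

Round 1 — cache-1 at 120 > 110. cache-1 crashes.
  cache-1 sheds 120 req/s to db-r: 120 each.
    db-r: 110+120 = 230 > 130
Round 2 — db-r crashes.
  db-r sheds 230 req/s: no online neighbours, lost.
No further crashes.

70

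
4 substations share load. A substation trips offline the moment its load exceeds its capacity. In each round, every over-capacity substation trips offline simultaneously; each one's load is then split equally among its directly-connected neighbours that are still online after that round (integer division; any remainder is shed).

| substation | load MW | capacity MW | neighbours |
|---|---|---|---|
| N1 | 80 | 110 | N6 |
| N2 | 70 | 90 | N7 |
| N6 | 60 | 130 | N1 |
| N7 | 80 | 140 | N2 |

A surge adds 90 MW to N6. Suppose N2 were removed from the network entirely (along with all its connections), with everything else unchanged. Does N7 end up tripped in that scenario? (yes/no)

With N2 removed:
Round 1 — N6 at 150 > 130. N6 trips offline.
  N6 sheds 150 MW to N1: 150 each.
    N1: 80+150 = 230 > 110
Round 2 — N1 trips offline.
  N1 sheds 230 MW: no online neighbours, lost.
No further trips.

no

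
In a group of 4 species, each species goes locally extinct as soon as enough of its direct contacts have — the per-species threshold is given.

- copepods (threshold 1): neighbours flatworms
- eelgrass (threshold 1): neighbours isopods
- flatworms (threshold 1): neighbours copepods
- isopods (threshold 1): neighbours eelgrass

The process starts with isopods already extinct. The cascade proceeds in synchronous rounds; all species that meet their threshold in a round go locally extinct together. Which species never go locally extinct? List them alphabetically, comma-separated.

Round 1 — isopods goes locally extinct (initial).
Round 2 — checking thresholds:
  eelgrass: 1 of 1 neighbours ≥ 1, goes locally extinct.
Round 3 — no new extinctions; cascade stops.

copepods, flatworms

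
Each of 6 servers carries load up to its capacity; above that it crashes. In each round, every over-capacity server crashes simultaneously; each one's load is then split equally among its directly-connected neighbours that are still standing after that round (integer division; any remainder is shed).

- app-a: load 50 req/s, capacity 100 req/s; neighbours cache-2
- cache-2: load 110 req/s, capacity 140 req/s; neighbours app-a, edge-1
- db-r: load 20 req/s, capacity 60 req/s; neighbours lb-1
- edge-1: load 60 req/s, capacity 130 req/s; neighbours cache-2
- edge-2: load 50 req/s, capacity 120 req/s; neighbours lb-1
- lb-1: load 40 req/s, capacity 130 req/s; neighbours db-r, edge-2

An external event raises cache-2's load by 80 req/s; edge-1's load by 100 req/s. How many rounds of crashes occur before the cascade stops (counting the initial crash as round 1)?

2

Round 1 — cache-2 at 190 > 140; edge-1 at 160 > 130. cache-2, edge-1 crash.
  cache-2 sheds 190 req/s to app-a: 190 each.
    app-a: 50+190 = 240 > 100
  edge-1 sheds 160 req/s: no online neighbours, lost.
Round 2 — app-a crashes.
  app-a sheds 240 req/s: no online neighbours, lost.
No further crashes.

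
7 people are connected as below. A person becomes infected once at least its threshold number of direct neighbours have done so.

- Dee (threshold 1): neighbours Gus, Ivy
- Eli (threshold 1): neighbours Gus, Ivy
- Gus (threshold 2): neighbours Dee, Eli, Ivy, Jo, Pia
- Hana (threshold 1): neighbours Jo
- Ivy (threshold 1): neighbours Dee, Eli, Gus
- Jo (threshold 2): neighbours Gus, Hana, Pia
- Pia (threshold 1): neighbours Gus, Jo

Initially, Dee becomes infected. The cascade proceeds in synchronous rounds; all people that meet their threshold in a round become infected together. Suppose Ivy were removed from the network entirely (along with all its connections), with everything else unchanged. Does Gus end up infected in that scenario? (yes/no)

With Ivy removed:
Round 1 — Dee becomes infected (initial).
Round 2 — no new infections; cascade stops.

no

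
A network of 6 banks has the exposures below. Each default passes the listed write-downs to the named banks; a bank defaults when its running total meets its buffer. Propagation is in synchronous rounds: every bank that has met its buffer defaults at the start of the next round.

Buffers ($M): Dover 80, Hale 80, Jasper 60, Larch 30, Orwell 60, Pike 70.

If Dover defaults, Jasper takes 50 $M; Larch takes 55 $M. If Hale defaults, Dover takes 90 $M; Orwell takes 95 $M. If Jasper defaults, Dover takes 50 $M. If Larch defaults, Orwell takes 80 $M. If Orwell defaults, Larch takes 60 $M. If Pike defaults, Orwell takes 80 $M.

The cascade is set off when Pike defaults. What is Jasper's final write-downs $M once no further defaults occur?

0

Round 1 — Pike defaults (initial).
  Orwell: +80 → 80 ≥ 60
Round 2 — Orwell defaults.
  Larch: +60 → 60 ≥ 30
Round 3 — Larch defaults.
No further defaults.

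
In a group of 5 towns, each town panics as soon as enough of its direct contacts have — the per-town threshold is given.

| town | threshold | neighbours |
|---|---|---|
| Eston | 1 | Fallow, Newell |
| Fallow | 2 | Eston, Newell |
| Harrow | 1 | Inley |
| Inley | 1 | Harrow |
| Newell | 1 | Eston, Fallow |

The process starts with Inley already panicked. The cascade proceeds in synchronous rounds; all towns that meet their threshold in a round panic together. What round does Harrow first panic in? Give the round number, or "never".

2

Round 1 — Inley panics (initial).
Round 2 — checking thresholds:
  Harrow: 1 of 1 neighbours ≥ 1, panics.
Round 3 — no new panics; cascade stops.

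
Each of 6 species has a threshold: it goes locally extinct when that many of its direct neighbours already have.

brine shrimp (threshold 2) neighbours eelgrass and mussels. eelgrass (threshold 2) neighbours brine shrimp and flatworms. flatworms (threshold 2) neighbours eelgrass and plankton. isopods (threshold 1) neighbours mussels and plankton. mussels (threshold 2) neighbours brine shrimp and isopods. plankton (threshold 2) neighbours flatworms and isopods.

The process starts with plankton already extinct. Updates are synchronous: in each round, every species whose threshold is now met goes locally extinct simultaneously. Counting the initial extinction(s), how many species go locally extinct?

Round 1 — plankton goes locally extinct (initial).
Round 2 — checking thresholds:
  flatworms: 1 of 2 neighbours < 2, holds.
  isopods: 1 of 2 neighbours ≥ 1, goes locally extinct.
Round 3 — no new extinctions; cascade stops.

2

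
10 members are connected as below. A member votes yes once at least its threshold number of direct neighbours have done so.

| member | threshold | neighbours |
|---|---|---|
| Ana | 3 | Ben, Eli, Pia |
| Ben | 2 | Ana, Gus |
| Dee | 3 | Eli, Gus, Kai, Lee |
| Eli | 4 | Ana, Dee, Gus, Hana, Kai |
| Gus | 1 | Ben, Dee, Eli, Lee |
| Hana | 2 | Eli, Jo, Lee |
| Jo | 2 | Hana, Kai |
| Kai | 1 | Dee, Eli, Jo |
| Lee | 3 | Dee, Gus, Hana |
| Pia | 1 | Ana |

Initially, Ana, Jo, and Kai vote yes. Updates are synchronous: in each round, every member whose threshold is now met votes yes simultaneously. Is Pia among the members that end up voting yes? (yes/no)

Round 1 — Ana, Jo, Kai vote yes (initial).
Round 2 — checking thresholds:
  Ben: 1 of 2 neighbours < 2, below threshold.
  Dee: 1 of 4 neighbours < 3, below threshold.
  Eli: 2 of 5 neighbours < 4, below threshold.
  Hana: 1 of 3 neighbours < 2, below threshold.
  Pia: 1 of 1 neighbours ≥ 1, votes yes.
Round 3 — no new yes votes; cascade stops.

yes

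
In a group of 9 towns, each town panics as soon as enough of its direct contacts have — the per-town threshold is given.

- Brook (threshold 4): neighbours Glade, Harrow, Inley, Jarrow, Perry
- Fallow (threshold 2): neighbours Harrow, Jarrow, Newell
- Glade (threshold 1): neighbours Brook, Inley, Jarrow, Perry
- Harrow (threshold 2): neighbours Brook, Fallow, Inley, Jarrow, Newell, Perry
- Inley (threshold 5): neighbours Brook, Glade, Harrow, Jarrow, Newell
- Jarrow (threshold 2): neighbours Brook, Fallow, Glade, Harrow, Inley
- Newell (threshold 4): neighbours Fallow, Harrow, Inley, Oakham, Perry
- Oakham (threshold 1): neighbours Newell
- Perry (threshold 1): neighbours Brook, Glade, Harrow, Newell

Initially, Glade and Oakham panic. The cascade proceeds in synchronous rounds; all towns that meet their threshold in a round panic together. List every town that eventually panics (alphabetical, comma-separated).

Round 1 — Glade, Oakham panic (initial).
Round 2 — checking thresholds:
  Brook: 1 of 5 neighbours < 4, not yet.
  Inley: 1 of 5 neighbours < 5, not yet.
  Jarrow: 1 of 5 neighbours < 2, not yet.
  Newell: 1 of 5 neighbours < 4, not yet.
  Perry: 1 of 4 neighbours ≥ 1, panics.
Round 3 — no new panics; cascade stops.

Glade, Oakham, Perry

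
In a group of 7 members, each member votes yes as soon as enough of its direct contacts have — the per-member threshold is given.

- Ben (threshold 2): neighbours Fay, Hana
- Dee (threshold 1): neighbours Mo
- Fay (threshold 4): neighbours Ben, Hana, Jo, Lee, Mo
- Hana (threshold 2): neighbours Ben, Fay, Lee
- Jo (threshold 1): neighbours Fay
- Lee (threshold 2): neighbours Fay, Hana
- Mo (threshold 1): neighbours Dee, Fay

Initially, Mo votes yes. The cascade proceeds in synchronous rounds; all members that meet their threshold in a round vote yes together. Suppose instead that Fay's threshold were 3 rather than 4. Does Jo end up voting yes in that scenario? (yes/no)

With Fay's threshold at 3:
Round 1 — Mo votes yes (initial).
Round 2 — checking thresholds:
  Dee: 1 of 1 neighbours ≥ 1, votes yes.
  Fay: 1 of 5 neighbours < 3, not yet.
Round 3 — no new yes votes; cascade stops.

no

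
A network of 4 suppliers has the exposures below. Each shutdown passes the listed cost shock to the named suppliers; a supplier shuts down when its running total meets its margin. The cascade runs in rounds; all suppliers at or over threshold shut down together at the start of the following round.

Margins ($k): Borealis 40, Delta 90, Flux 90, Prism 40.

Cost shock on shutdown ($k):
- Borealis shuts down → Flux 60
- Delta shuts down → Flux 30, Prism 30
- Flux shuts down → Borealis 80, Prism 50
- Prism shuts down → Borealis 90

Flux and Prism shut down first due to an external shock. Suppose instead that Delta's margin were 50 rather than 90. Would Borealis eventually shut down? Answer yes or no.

yes

With Delta's margin at 50:
Round 1 — Flux, Prism shut down (initial).
  Borealis: +80+90 → 170 ≥ 40
Round 2 — Borealis shuts down.
No further shutdowns.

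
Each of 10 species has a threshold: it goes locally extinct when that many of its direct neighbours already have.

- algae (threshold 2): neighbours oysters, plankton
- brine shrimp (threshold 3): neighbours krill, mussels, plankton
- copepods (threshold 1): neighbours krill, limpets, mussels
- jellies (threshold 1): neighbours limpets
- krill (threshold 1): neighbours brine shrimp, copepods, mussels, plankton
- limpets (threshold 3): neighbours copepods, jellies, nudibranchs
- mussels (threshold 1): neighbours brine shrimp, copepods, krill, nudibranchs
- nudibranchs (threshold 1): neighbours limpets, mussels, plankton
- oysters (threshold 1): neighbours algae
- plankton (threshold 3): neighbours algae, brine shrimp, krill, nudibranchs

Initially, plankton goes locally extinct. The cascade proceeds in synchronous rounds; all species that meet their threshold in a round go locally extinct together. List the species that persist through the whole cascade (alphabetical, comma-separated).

algae, jellies, limpets, oysters

Round 1 — plankton goes locally extinct (initial).
Round 2 — checking thresholds:
  algae: 1 of 2 neighbours < 2, not yet.
  brine shrimp: 1 of 3 neighbours < 3, not yet.
  krill: 1 of 4 neighbours ≥ 1, goes locally extinct.
  nudibranchs: 1 of 3 neighbours ≥ 1, goes locally extinct.
Round 3 — checking thresholds:
  algae: 1 of 2 neighbours < 2, not yet.
  brine shrimp: 2 of 3 neighbours < 3, not yet.
  copepods: 1 of 3 neighbours ≥ 1, goes locally extinct.
  limpets: 1 of 3 neighbours < 3, not yet.
  mussels: 2 of 4 neighbours ≥ 1, goes locally extinct.
Round 4 — checking thresholds:
  algae: 1 of 2 neighbours < 2, not yet.
  brine shrimp: 3 of 3 neighbours ≥ 3, goes locally extinct.
  limpets: 2 of 3 neighbours < 3, not yet.
Round 5 — no new extinctions; cascade stops.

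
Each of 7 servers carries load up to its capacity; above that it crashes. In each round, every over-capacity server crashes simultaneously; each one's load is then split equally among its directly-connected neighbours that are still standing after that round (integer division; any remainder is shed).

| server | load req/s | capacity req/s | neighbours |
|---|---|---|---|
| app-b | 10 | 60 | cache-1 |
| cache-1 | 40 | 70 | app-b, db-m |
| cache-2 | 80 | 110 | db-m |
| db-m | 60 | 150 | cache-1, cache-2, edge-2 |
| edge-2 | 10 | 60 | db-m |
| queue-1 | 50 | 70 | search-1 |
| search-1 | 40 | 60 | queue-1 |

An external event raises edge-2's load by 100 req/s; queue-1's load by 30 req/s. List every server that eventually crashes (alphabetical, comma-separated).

Round 1 — edge-2 at 110 > 60; queue-1 at 80 > 70. edge-2, queue-1 crash.
  edge-2 sheds 110 req/s to db-m: 110 each.
    db-m: 60+110 = 170 > 150
  queue-1 sheds 80 req/s to search-1: 80 each.
    search-1: 40+80 = 120 > 60
Round 2 — db-m, search-1 crash.
  db-m sheds 170 req/s to cache-1, cache-2: 85 each.
    cache-1: 40+85 = 125 > 70
    cache-2: 80+85 = 165 > 110
  search-1 sheds 120 req/s: no online neighbours, lost.
Round 3 — cache-1, cache-2 crash.
  cache-1 sheds 125 req/s to app-b: 125 each.
    app-b: 10+125 = 135 > 60
  cache-2 sheds 165 req/s: no online neighbours, lost.
Round 4 — app-b crashes.
  app-b sheds 135 req/s: no online neighbours, lost.
No further crashes.

app-b, cache-1, cache-2, db-m, edge-2, queue-1, search-1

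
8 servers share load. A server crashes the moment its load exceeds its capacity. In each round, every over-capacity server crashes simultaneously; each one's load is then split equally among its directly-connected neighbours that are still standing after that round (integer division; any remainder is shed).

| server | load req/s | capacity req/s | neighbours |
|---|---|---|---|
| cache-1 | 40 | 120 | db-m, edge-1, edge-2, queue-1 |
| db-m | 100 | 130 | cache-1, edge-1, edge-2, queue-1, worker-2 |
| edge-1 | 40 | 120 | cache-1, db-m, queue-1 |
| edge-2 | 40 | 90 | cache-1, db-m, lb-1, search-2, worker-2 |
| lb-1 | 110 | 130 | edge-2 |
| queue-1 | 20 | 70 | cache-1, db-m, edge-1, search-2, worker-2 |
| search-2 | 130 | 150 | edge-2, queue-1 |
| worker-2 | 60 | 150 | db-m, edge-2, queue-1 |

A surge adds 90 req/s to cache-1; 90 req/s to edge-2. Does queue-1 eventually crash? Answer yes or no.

yes

Round 1 — cache-1 at 130 > 120; edge-2 at 130 > 90. cache-1, edge-2 crash.
  cache-1 sheds 130 req/s to db-m, edge-1, queue-1: 43 each (1 lost).
    db-m: 100+43 = 143 > 130
    edge-1: 40+43 = 83 ≤ 120
    queue-1: 20+43 = 63 ≤ 70
  edge-2 sheds 130 req/s to db-m, lb-1, search-2, worker-2: 32 each (2 lost).
    db-m: 143+32 = 175 > 130
    lb-1: 110+32 = 142 > 130
    search-2: 130+32 = 162 > 150
    worker-2: 60+32 = 92 ≤ 150
Round 2 — db-m, lb-1, search-2 crash.
  db-m sheds 175 req/s to edge-1, queue-1, worker-2: 58 each (1 lost).
    edge-1: 83+58 = 141 > 120
    queue-1: 63+58 = 121 > 70
    worker-2: 92+58 = 150 ≤ 150
  lb-1 sheds 142 req/s: no online neighbours, lost.
  search-2 sheds 162 req/s to queue-1: 162 each.
    queue-1: 121+162 = 283 > 70
Round 3 — edge-1, queue-1 crash.
  edge-1 sheds 141 req/s: no online neighbours, lost.
  queue-1 sheds 283 req/s to worker-2: 283 each.
    worker-2: 150+283 = 433 > 150
Round 4 — worker-2 crashes.
  worker-2 sheds 433 req/s: no online neighbours, lost.
No further crashes.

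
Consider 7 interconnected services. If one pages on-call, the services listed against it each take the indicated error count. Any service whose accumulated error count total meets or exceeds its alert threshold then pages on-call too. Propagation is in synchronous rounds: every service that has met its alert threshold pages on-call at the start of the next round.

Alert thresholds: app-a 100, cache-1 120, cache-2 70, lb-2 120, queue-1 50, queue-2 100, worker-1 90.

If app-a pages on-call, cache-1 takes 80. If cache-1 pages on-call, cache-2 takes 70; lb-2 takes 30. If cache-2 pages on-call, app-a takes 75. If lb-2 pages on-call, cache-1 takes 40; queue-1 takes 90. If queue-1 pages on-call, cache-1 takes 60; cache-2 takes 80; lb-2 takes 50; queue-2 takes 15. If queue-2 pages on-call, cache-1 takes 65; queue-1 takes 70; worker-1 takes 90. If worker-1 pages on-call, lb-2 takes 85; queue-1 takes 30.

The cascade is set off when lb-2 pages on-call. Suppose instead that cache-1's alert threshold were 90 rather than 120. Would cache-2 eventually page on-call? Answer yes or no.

yes

With cache-1's alert threshold at 90:
Round 1 — lb-2 pages on-call (initial).
  cache-1: +40 → 40 < 90
  queue-1: +90 → 90 ≥ 50
Round 2 — queue-1 pages on-call.
  cache-1: +60 → 100 ≥ 90
  cache-2: +80 → 80 ≥ 70
  queue-2: +15 → 15 < 100
Round 3 — cache-1, cache-2 page on-call.
  app-a: +75 → 75 < 100
No further pages.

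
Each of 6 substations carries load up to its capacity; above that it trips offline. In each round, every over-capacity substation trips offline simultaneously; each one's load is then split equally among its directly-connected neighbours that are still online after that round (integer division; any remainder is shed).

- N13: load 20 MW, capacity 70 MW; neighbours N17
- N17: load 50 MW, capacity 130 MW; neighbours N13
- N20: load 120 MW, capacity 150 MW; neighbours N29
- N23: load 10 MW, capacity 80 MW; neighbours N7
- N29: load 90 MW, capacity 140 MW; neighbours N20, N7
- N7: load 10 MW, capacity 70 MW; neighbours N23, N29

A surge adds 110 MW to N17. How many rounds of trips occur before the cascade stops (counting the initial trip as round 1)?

2

Round 1 — N17 at 160 > 130. N17 trips offline.
  N17 sheds 160 MW to N13: 160 each.
    N13: 20+160 = 180 > 70
Round 2 — N13 trips offline.
  N13 sheds 180 MW: no online neighbours, lost.
No further trips.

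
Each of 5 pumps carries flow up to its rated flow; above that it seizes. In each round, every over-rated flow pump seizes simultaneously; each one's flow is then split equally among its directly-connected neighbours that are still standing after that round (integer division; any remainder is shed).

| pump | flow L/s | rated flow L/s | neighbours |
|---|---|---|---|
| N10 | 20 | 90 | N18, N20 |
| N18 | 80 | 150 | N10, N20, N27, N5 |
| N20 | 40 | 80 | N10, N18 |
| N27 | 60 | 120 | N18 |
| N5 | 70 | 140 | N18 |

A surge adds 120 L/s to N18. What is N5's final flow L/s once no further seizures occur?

Round 1 — N18 at 200 > 150. N18 seizes.
  N18 sheds 200 L/s to N10, N20, N27, N5: 50 each.
    N10: 20+50 = 70 ≤ 90
    N20: 40+50 = 90 > 80
    N27: 60+50 = 110 ≤ 120
    N5: 70+50 = 120 ≤ 140
Round 2 — N20 seizes.
  N20 sheds 90 L/s to N10: 90 each.
    N10: 70+90 = 160 > 90
Round 3 — N10 seizes.
  N10 sheds 160 L/s: no online neighbours, lost.
No further seizures.

120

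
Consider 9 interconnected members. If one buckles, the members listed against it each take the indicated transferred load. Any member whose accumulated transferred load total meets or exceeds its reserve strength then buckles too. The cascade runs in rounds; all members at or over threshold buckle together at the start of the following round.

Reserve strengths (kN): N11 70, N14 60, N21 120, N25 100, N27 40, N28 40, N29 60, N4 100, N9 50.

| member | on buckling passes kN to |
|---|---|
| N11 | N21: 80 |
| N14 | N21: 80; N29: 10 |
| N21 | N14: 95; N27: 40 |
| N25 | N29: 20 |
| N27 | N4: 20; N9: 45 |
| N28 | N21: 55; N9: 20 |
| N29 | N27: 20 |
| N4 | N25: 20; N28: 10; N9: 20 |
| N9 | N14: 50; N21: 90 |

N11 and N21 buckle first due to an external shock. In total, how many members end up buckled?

4

Round 1 — N11, N21 buckle (initial).
  N14: +95 → 95 ≥ 60
  N27: +40 → 40 ≥ 40
Round 2 — N14, N27 buckle.
  N29: +10 → 10 < 60
  N4: +20 → 20 < 100
  N9: +45 → 45 < 50
No further bucklings.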